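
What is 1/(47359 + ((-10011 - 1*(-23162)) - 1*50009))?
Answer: 1/10501 ≈ 9.5229e-5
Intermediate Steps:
1/(47359 + ((-10011 - 1*(-23162)) - 1*50009)) = 1/(47359 + ((-10011 + 23162) - 50009)) = 1/(47359 + (13151 - 50009)) = 1/(47359 - 36858) = 1/10501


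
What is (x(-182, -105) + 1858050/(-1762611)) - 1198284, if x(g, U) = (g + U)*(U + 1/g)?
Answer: -17844591748421/15275962 ≈ -1.1681e+6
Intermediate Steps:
x(g, U) = (U + g)*(U + 1/g)
(x(-182, -105) + 1858050/(-1762611)) - 1198284 = ((1 + (-105)**2 - 105*(-182) - 105/(-182)) + 1858050/(-1762611)) - 1198284 = ((1 + 11025 + 19110 - 105*(-1/182)) + 1858050*(-1/1762611)) - 1198284 = ((1 + 11025 + 19110 + 15/26) - 619350/587537) - 1198284 = (783551/26 - 619350/587537) - 1198284 = 460349100787/15275962 - 1198284 = -17844591748421/15275962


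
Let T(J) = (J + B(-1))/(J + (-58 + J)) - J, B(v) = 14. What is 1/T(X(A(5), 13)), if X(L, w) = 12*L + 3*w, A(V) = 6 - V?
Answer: -44/2179 ≈ -0.020193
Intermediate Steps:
X(L, w) = 3*w + 12*L
T(J) = -J + (14 + J)/(-58 + 2*J) (T(J) = (J + 14)/(J + (-58 + J)) - J = (14 + J)/(-58 + 2*J) - J = -J + (14 + J)/(-58 + 2*J))
1/T(X(A(5), 13)) = 1/((7 - (3*13 + 12*(6 - 1*5))² + 59*(3*13 + 12*(6 - 1*5))/2)/(-29 + (3*13 + 12*(6 - 1*5)))) = 1/((7 - (39 + 12*(6 - 5))² + 59*(39 + 12*(6 - 5))/2)/(-29 + (39 + 12*(6 - 5)))) = 1/((7 - (39 + 12*1)² + 59*(39 + 12*1)/2)/(-29 + (39 + 12*1))) = 1/((7 - (39 + 12)² + 59*(39 + 12)/2)/(-29 + (39 + 12))) = 1/((7 - 1*51² + (59/2)*51)/(-29 + 51)) = 1/((7 - 1*2601 + 3009/2)/22) = 1/((7 - 2601 + 3009/2)/22) = 1/((1/22)*(-2179/2)) = 1/(-2179/44) = -44/2179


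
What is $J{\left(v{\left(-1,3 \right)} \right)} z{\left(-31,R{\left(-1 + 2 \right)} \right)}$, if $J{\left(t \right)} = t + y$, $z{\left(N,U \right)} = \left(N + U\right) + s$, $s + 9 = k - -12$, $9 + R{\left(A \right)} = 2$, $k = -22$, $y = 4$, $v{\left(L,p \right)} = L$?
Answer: $-171$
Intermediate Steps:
$R{\left(A \right)} = -7$ ($R{\left(A \right)} = -9 + 2 = -7$)
$s = -19$ ($s = -9 - 10 = -19$)
$z{\left(N,U \right)} = -19 + N + U$ ($z{\left(N,U \right)} = \left(N + U\right) - 19 = -19 + N + U$)
$J{\left(t \right)} = 4 + t$ ($J{\left(t \right)} = t + 4 = 4 + t$)
$J{\left(v{\left(-1,3 \right)} \right)} z{\left(-31,R{\left(-1 + 2 \right)} \right)} = \left(4 - 1\right) \left(-19 - 31 - 7\right) = 3 \left(-57\right) = -171$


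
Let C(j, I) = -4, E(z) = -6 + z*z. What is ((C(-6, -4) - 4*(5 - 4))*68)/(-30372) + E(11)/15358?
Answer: 2961883/116613294 ≈ 0.025399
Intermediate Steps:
E(z) = -6 + z**2
((C(-6, -4) - 4*(5 - 4))*68)/(-30372) + E(11)/15358 = ((-4 - 4*(5 - 4))*68)/(-30372) + (-6 + 11**2)/15358 = ((-4 - 4*1)*68)*(-1/30372) + (-6 + 121)*(1/15358) = ((-4 - 4)*68)*(-1/30372) + 115*(1/15358) = -8*68*(-1/30372) + 115/15358 = -544*(-1/30372) + 115/15358 = 136/7593 + 115/15358 = 2961883/116613294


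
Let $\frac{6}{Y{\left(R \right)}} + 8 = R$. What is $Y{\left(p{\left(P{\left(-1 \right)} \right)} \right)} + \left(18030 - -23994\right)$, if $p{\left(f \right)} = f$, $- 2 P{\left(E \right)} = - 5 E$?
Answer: $\frac{294164}{7} \approx 42023.0$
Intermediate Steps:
$P{\left(E \right)} = \frac{5 E}{2}$ ($P{\left(E \right)} = - \frac{\left(-5\right) E}{2} = \frac{5 E}{2}$)
$Y{\left(R \right)} = \frac{6}{-8 + R}$
$Y{\left(p{\left(P{\left(-1 \right)} \right)} \right)} + \left(18030 - -23994\right) = \frac{6}{-8 + \frac{5}{2} \left(-1\right)} + \left(18030 - -23994\right) = \frac{6}{-8 - \frac{5}{2}} + \left(18030 + 23994\right) = \frac{6}{- \frac{21}{2}} + 42024 = 6 \left(- \frac{2}{21}\right) + 42024 = - \frac{4}{7} + 42024 = \frac{294164}{7}$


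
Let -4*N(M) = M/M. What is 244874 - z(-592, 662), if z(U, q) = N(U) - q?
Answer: 982145/4 ≈ 2.4554e+5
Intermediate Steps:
N(M) = -¼ (N(M) = -M/(4*M) = -¼*1 = -¼)
z(U, q) = -¼ - q
244874 - z(-592, 662) = 244874 - (-¼ - 1*662) = 244874 - (-¼ - 662) = 244874 - 1*(-2649/4) = 244874 + 2649/4 = 982145/4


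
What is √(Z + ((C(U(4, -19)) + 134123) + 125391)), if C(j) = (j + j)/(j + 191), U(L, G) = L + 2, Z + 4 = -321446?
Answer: 2*I*√600917965/197 ≈ 248.87*I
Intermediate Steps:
Z = -321450 (Z = -4 - 321446 = -321450)
U(L, G) = 2 + L
C(j) = 2*j/(191 + j) (C(j) = (2*j)/(191 + j) = 2*j/(191 + j))
√(Z + ((C(U(4, -19)) + 134123) + 125391)) = √(-321450 + ((2*(2 + 4)/(191 + (2 + 4)) + 134123) + 125391)) = √(-321450 + ((2*6/(191 + 6) + 134123) + 125391)) = √(-321450 + ((2*6/197 + 134123) + 125391)) = √(-321450 + ((2*6*(1/197) + 134123) + 125391)) = √(-321450 + ((12/197 + 134123) + 125391)) = √(-321450 + (26422243/197 + 125391)) = √(-321450 + 51124270/197) = √(-12201380/197) = 2*I*√600917965/197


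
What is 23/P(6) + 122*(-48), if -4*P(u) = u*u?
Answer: -52727/9 ≈ -5858.6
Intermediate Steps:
P(u) = -u**2/4 (P(u) = -u*u/4 = -u**2/4)
23/P(6) + 122*(-48) = 23/((-1/4*6**2)) + 122*(-48) = 23/((-1/4*36)) - 5856 = 23/(-9) - 5856 = 23*(-1/9) - 5856 = -23/9 - 5856 = -52727/9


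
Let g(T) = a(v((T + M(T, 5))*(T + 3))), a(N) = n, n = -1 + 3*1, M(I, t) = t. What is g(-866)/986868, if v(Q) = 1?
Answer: 1/493434 ≈ 2.0266e-6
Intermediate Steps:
n = 2 (n = -1 + 3 = 2)
a(N) = 2
g(T) = 2
g(-866)/986868 = 2/986868 = 2*(1/986868) = 1/493434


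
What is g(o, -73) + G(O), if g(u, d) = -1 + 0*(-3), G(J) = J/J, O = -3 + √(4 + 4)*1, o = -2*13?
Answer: 0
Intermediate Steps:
o = -26
O = -3 + 2*√2 (O = -3 + √8*1 = -3 + (2*√2)*1 = -3 + 2*√2 ≈ -0.17157)
G(J) = 1
g(u, d) = -1 (g(u, d) = -1 + 0 = -1)
g(o, -73) + G(O) = -1 + 1 = 0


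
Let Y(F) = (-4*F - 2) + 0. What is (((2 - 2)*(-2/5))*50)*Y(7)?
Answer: 0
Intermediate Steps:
Y(F) = -2 - 4*F (Y(F) = (-2 - 4*F) + 0 = -2 - 4*F)
(((2 - 2)*(-2/5))*50)*Y(7) = (((2 - 2)*(-2/5))*50)*(-2 - 4*7) = ((0*(-2*⅕))*50)*(-2 - 28) = ((0*(-⅖))*50)*(-30) = (0*50)*(-30) = 0*(-30) = 0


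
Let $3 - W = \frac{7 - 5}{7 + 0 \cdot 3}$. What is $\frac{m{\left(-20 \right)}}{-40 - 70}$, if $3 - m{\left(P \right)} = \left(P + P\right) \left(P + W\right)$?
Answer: $\frac{4819}{770} \approx 6.2584$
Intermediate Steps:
$W = \frac{19}{7}$ ($W = 3 - \frac{7 - 5}{7 + 0 \cdot 3} = 3 - \frac{2}{7 + 0} = 3 - \frac{2}{7} = \frac{19}{7} \approx 2.7143$)
$m{\left(P \right)} = 3 - 2 P \left(\frac{19}{7} + P\right)$ ($m{\left(P \right)} = 3 - \left(P + P\right) \left(P + \frac{19}{7}\right) = 3 - 2 P \left(\frac{19}{7} + P\right)$)
$\frac{m{\left(-20 \right)}}{-40 - 70} = \frac{3 - 2 \left(-20\right)^{2} - - \frac{760}{7}}{-40 - 70} = \frac{3 - 800 + \frac{760}{7}}{-110} = \left(3 - 800 + \frac{760}{7}\right) \left(- \frac{1}{110}\right) = \left(- \frac{4819}{7}\right) \left(- \frac{1}{110}\right) = \frac{4819}{770}$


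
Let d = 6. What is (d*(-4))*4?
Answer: -96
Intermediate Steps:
(d*(-4))*4 = (6*(-4))*4 = -24*4 = -96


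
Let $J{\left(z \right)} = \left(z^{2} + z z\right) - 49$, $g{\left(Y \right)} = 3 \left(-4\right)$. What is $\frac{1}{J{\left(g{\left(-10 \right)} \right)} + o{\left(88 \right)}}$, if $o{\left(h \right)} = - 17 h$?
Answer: $- \frac{1}{1257} \approx -0.00079555$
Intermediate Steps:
$g{\left(Y \right)} = -12$
$J{\left(z \right)} = -49 + 2 z^{2}$ ($J{\left(z \right)} = \left(z^{2} + z^{2}\right) - 49 = 2 z^{2} - 49 = -49 + 2 z^{2}$)
$\frac{1}{J{\left(g{\left(-10 \right)} \right)} + o{\left(88 \right)}} = \frac{1}{\left(-49 + 2 \left(-12\right)^{2}\right) - 1496} = \frac{1}{\left(-49 + 2 \cdot 144\right) - 1496} = \frac{1}{\left(-49 + 288\right) - 1496} = \frac{1}{239 - 1496} = \frac{1}{-1257} = - \frac{1}{1257}$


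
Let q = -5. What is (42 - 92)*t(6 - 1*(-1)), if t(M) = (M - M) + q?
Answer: 250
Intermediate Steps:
t(M) = -5 (t(M) = (M - M) - 5 = 0 - 5 = -5)
(42 - 92)*t(6 - 1*(-1)) = (42 - 92)*(-5) = -50*(-5) = 250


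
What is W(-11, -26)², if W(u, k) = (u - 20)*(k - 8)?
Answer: 1110916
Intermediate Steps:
W(u, k) = (-20 + u)*(-8 + k)
W(-11, -26)² = (160 - 20*(-26) - 8*(-11) - 26*(-11))² = (160 + 520 + 88 + 286)² = 1054² = 1110916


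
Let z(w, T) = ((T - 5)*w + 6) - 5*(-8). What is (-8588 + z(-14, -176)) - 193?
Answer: -6201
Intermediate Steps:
z(w, T) = 46 + w*(-5 + T) (z(w, T) = ((-5 + T)*w + 6) - 1*(-40) = (w*(-5 + T) + 6) + 40 = (6 + w*(-5 + T)) + 40 = 46 + w*(-5 + T))
(-8588 + z(-14, -176)) - 193 = (-8588 + (46 - 5*(-14) - 176*(-14))) - 193 = (-8588 + (46 + 70 + 2464)) - 193 = (-8588 + 2580) - 193 = -6008 - 193 = -6201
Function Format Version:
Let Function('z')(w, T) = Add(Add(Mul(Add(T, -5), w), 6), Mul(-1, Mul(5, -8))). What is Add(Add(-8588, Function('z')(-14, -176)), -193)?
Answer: -6201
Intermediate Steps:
Function('z')(w, T) = Add(46, Mul(w, Add(-5, T))) (Function('z')(w, T) = Add(Add(Mul(Add(-5, T), w), 6), Mul(-1, -40)) = Add(Add(Mul(w, Add(-5, T)), 6), 40) = Add(Add(6, Mul(w, Add(-5, T))), 40) = Add(46, Mul(w, Add(-5, T))))
Add(Add(-8588, Function('z')(-14, -176)), -193) = Add(Add(-8588, Add(46, Mul(-5, -14), Mul(-176, -14))), -193) = Add(Add(-8588, Add(46, 70, 2464)), -193) = Add(Add(-8588, 2580), -193) = Add(-6008, -193) = -6201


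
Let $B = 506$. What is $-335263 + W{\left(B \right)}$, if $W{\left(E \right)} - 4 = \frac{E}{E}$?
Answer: $-335258$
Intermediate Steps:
$W{\left(E \right)} = 5$ ($W{\left(E \right)} = 4 + \frac{E}{E} = 4 + 1 = 5$)
$-335263 + W{\left(B \right)} = -335263 + 5 = -335258$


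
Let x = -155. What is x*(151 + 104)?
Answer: -39525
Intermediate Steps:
x*(151 + 104) = -155*(151 + 104) = -155*255 = -39525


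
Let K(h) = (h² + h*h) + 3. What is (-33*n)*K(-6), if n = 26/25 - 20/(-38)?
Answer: -73656/19 ≈ -3876.6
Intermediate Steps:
K(h) = 3 + 2*h² (K(h) = (h² + h²) + 3 = 2*h² + 3 = 3 + 2*h²)
n = 744/475 (n = 26*(1/25) - 20*(-1/38) = 26/25 + 10/19 = 744/475 ≈ 1.5663)
(-33*n)*K(-6) = (-33*744/475)*(3 + 2*(-6)²) = -24552*(3 + 2*36)/475 = -24552*(3 + 72)/475 = -24552/475*75 = -73656/19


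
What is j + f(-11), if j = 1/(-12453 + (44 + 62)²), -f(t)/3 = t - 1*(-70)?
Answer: -215410/1217 ≈ -177.00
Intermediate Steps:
f(t) = -210 - 3*t (f(t) = -3*(t - 1*(-70)) = -3*(t + 70) = -3*(70 + t) = -210 - 3*t)
j = -1/1217 (j = 1/(-12453 + 106²) = 1/(-12453 + 11236) = 1/(-1217) = -1/1217 ≈ -0.00082169)
j + f(-11) = -1/1217 + (-210 - 3*(-11)) = -1/1217 + (-210 + 33) = -1/1217 - 177 = -215410/1217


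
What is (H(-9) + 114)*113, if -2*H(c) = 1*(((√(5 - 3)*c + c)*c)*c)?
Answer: 108141/2 + 82377*√2/2 ≈ 1.1232e+5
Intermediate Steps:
H(c) = -c²*(c + c*√2)/2 (H(c) = -((√(5 - 3)*c + c)*c)*c/2 = -((√2*c + c)*c)*c/2 = -((c*√2 + c)*c)*c/2 = -((c + c*√2)*c)*c/2 = -(c*(c + c*√2))*c/2 = -c²*(c + c*√2)/2)
(H(-9) + 114)*113 = ((½)*(-9)³*(-1 - √2) + 114)*113 = ((½)*(-729)*(-1 - √2) + 114)*113 = ((729/2 + 729*√2/2) + 114)*113 = (957/2 + 729*√2/2)*113 = 108141/2 + 82377*√2/2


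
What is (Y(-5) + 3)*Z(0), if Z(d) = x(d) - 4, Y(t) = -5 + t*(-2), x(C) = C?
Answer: -32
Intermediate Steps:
Y(t) = -5 - 2*t
Z(d) = -4 + d (Z(d) = d - 4 = -4 + d)
(Y(-5) + 3)*Z(0) = ((-5 - 2*(-5)) + 3)*(-4 + 0) = ((-5 + 10) + 3)*(-4) = (5 + 3)*(-4) = 8*(-4) = -32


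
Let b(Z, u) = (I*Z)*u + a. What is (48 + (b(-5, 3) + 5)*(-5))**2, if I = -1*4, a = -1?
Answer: 73984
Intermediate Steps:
I = -4
b(Z, u) = -1 - 4*Z*u (b(Z, u) = (-4*Z)*u - 1 = -4*Z*u - 1 = -1 - 4*Z*u)
(48 + (b(-5, 3) + 5)*(-5))**2 = (48 + ((-1 - 4*(-5)*3) + 5)*(-5))**2 = (48 + ((-1 + 60) + 5)*(-5))**2 = (48 + (59 + 5)*(-5))**2 = (48 + 64*(-5))**2 = (48 - 320)**2 = (-272)**2 = 73984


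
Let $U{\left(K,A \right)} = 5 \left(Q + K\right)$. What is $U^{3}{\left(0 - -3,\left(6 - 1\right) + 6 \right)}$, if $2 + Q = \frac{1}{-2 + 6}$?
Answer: $\frac{15625}{64} \approx 244.14$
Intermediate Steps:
$Q = - \frac{7}{4}$ ($Q = -2 + \frac{1}{-2 + 6} = -2 + \frac{1}{4} = - \frac{7}{4} \approx -1.75$)
$U{\left(K,A \right)} = - \frac{35}{4} + 5 K$ ($U{\left(K,A \right)} = 5 \left(- \frac{7}{4} + K\right) = - \frac{35}{4} + 5 K$)
$U^{3}{\left(0 - -3,\left(6 - 1\right) + 6 \right)} = \left(- \frac{35}{4} + 5 \left(0 - -3\right)\right)^{3} = \left(- \frac{35}{4} + 5 \left(0 + 3\right)\right)^{3} = \left(- \frac{35}{4} + 5 \cdot 3\right)^{3} = \left(- \frac{35}{4} + 15\right)^{3} = \left(\frac{25}{4}\right)^{3} = \frac{15625}{64}$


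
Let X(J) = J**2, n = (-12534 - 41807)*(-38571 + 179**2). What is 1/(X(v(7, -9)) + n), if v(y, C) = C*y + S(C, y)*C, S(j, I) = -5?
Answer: 1/354847054 ≈ 2.8181e-9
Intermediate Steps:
v(y, C) = -5*C + C*y (v(y, C) = C*y - 5*C = -5*C + C*y)
n = 354846730 (n = -54341*(-38571 + 32041) = -54341*(-6530) = 354846730)
1/(X(v(7, -9)) + n) = 1/((-9*(-5 + 7))**2 + 354846730) = 1/((-9*2)**2 + 354846730) = 1/((-18)**2 + 354846730) = 1/(324 + 354846730) = 1/354847054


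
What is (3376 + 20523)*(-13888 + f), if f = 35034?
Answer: 505368254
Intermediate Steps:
(3376 + 20523)*(-13888 + f) = (3376 + 20523)*(-13888 + 35034) = 23899*21146 = 505368254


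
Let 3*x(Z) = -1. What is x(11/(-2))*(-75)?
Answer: 25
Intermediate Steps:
x(Z) = -⅓ (x(Z) = (⅓)*(-1) = -⅓)
x(11/(-2))*(-75) = -⅓*(-75) = 25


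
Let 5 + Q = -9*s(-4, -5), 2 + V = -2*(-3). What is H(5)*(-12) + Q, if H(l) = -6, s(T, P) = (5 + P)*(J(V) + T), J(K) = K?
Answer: 67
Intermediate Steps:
V = 4 (V = -2 - 2*(-3) = -2 + 6 = 4)
s(T, P) = (4 + T)*(5 + P) (s(T, P) = (5 + P)*(4 + T) = (4 + T)*(5 + P))
Q = -5 (Q = -5 - 9*(20 + 4*(-5) + 5*(-4) - 5*(-4)) = -5 - 9*(20 - 20 - 20 + 20) = -5 - 9*0 = -5 + 0 = -5)
H(5)*(-12) + Q = -6*(-12) - 5 = 72 - 5 = 67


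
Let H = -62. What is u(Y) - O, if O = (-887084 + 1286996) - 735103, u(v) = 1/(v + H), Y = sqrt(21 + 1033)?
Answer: 15083594/45 - sqrt(1054)/2790 ≈ 3.3519e+5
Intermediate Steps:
Y = sqrt(1054) ≈ 32.465
u(v) = 1/(-62 + v) (u(v) = 1/(v - 62) = 1/(-62 + v))
O = -335191 (O = 399912 - 735103 = -335191)
u(Y) - O = 1/(-62 + sqrt(1054)) - 1*(-335191) = 1/(-62 + sqrt(1054)) + 335191 = 335191 + 1/(-62 + sqrt(1054))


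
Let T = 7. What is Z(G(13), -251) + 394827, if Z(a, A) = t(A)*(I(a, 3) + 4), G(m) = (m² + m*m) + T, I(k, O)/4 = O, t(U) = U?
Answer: 390811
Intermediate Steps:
I(k, O) = 4*O
G(m) = 7 + 2*m² (G(m) = (m² + m*m) + 7 = (m² + m²) + 7 = 2*m² + 7 = 7 + 2*m²)
Z(a, A) = 16*A (Z(a, A) = A*(4*3 + 4) = A*(12 + 4) = A*16 = 16*A)
Z(G(13), -251) + 394827 = 16*(-251) + 394827 = -4016 + 394827 = 390811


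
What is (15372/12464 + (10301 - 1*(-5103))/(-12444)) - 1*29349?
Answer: -284505610867/9693876 ≈ -29349.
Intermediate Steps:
(15372/12464 + (10301 - 1*(-5103))/(-12444)) - 1*29349 = (15372*(1/12464) + (10301 + 5103)*(-1/12444)) - 29349 = (3843/3116 + 15404*(-1/12444)) - 29349 = (3843/3116 - 3851/3111) - 29349 = -44143/9693876 - 29349 = -284505610867/9693876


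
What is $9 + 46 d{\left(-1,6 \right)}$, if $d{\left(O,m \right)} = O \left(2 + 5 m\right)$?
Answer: $-1463$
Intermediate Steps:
$9 + 46 d{\left(-1,6 \right)} = 9 + 46 \left(- (2 + 5 \cdot 6)\right) = 9 + 46 \left(- (2 + 30)\right) = 9 + 46 \left(\left(-1\right) 32\right) = 9 + 46 \left(-32\right) = 9 - 1472 = -1463$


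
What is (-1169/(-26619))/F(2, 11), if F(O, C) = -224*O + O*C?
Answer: -1169/11339694 ≈ -0.00010309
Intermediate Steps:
F(O, C) = -224*O + C*O
(-1169/(-26619))/F(2, 11) = (-1169/(-26619))/((2*(-224 + 11))) = (-1169*(-1/26619))/((2*(-213))) = (1169/26619)/(-426) = (1169/26619)*(-1/426) = -1169/11339694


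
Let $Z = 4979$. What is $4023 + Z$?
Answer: $9002$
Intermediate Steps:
$4023 + Z = 4023 + 4979 = 9002$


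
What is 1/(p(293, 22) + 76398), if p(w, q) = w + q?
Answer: 1/76713 ≈ 1.3036e-5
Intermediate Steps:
p(w, q) = q + w
1/(p(293, 22) + 76398) = 1/((22 + 293) + 76398) = 1/(315 + 76398) = 1/76713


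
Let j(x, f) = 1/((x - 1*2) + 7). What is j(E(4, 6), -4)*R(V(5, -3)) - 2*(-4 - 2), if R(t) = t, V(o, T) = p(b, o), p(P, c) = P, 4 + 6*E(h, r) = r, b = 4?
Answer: 51/4 ≈ 12.750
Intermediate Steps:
E(h, r) = -⅔ + r/6
V(o, T) = 4
j(x, f) = 1/(5 + x) (j(x, f) = 1/((x - 2) + 7) = 1/((-2 + x) + 7) = 1/(5 + x))
j(E(4, 6), -4)*R(V(5, -3)) - 2*(-4 - 2) = 4/(5 + (-⅔ + (⅙)*6)) - 2*(-4 - 2) = 4/(5 + (-⅔ + 1)) - 2*(-6) = 4/(5 + ⅓) + 12 = 4/(16/3) + 12 = (3/16)*4 + 12 = ¾ + 12 = 51/4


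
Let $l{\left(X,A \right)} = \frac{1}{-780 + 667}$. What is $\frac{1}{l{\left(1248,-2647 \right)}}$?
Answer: $-113$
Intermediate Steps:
$l{\left(X,A \right)} = - \frac{1}{113}$ ($l{\left(X,A \right)} = \frac{1}{-113} = - \frac{1}{113}$)
$\frac{1}{l{\left(1248,-2647 \right)}} = \frac{1}{- \frac{1}{113}} = -113$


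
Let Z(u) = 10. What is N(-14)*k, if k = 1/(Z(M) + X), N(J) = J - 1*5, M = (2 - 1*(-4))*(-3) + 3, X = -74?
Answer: 19/64 ≈ 0.29688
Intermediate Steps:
M = -15 (M = (2 + 4)*(-3) + 3 = 6*(-3) + 3 = -18 + 3 = -15)
N(J) = -5 + J (N(J) = J - 5 = -5 + J)
k = -1/64 (k = 1/(10 - 74) = 1/(-64) = -1/64 ≈ -0.015625)
N(-14)*k = (-5 - 14)*(-1/64) = -19*(-1/64) = 19/64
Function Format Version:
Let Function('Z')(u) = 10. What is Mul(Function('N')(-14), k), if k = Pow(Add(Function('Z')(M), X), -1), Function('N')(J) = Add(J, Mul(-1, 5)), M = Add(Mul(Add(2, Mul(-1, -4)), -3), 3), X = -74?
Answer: Rational(19, 64) ≈ 0.29688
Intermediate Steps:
M = -15 (M = Add(Mul(Add(2, 4), -3), 3) = Add(Mul(6, -3), 3) = Add(-18, 3) = -15)
Function('N')(J) = Add(-5, J) (Function('N')(J) = Add(J, -5) = Add(-5, J))
k = Rational(-1, 64) (k = Pow(Add(10, -74), -1) = Pow(-64, -1) = Rational(-1, 64) ≈ -0.015625)
Mul(Function('N')(-14), k) = Mul(Add(-5, -14), Rational(-1, 64)) = Mul(-19, Rational(-1, 64)) = Rational(19, 64)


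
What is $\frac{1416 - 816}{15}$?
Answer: $40$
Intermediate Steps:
$\frac{1416 - 816}{15} = 600 \cdot \frac{1}{15} = 40$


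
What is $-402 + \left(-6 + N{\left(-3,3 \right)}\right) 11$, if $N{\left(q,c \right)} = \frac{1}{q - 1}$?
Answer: $- \frac{1883}{4} \approx -470.75$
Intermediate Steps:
$N{\left(q,c \right)} = \frac{1}{-1 + q}$
$-402 + \left(-6 + N{\left(-3,3 \right)}\right) 11 = -402 + \left(-6 + \frac{1}{-1 - 3}\right) 11 = -402 + \left(-6 + \frac{1}{-4}\right) 11 = -402 + \left(-6 - \frac{1}{4}\right) 11 = -402 - \frac{275}{4} = - \frac{1883}{4}$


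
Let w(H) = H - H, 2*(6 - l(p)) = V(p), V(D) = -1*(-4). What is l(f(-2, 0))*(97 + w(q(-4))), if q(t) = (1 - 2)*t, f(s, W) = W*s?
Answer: 388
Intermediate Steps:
q(t) = -t
V(D) = 4
l(p) = 4 (l(p) = 6 - 1/2*4 = 6 - 2 = 4)
w(H) = 0
l(f(-2, 0))*(97 + w(q(-4))) = 4*(97 + 0) = 4*97 = 388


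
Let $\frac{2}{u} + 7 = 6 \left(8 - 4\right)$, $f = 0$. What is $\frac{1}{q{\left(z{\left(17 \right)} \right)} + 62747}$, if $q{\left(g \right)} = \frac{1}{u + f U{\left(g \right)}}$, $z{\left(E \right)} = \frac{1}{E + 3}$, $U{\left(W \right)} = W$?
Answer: $\frac{2}{125511} \approx 1.5935 \cdot 10^{-5}$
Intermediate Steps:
$z{\left(E \right)} = \frac{1}{3 + E}$
$u = \frac{2}{17}$ ($u = \frac{2}{-7 + 6 \left(8 - 4\right)} = \frac{2}{-7 + 6 \cdot 4} = \frac{2}{-7 + 24} = \frac{2}{17} \approx 0.11765$)
$q{\left(g \right)} = \frac{17}{2}$ ($q{\left(g \right)} = \frac{1}{\frac{2}{17} + 0 g} = \frac{1}{\frac{2}{17} + 0} = \frac{1}{\frac{2}{17}} = \frac{17}{2}$)
$\frac{1}{q{\left(z{\left(17 \right)} \right)} + 62747} = \frac{1}{\frac{17}{2} + 62747} = \frac{1}{\frac{125511}{2}} = \frac{2}{125511}$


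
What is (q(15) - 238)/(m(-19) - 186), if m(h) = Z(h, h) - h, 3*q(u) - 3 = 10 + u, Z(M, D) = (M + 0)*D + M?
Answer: -98/75 ≈ -1.3067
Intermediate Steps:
Z(M, D) = M + D*M (Z(M, D) = M*D + M = D*M + M = M + D*M)
q(u) = 13/3 + u/3 (q(u) = 1 + (10 + u)/3 = 1 + (10/3 + u/3) = 13/3 + u/3)
m(h) = -h + h*(1 + h) (m(h) = h*(1 + h) - h = -h + h*(1 + h))
(q(15) - 238)/(m(-19) - 186) = ((13/3 + (⅓)*15) - 238)/((-19)² - 186) = ((13/3 + 5) - 238)/(361 - 186) = (28/3 - 238)/175 = -686/3*1/175 = -98/75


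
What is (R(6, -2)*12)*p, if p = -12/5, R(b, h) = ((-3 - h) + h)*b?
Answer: 2592/5 ≈ 518.40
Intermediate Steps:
R(b, h) = -3*b
p = -12/5 (p = -12*1/5 = -12/5 ≈ -2.4000)
(R(6, -2)*12)*p = (-3*6*12)*(-12/5) = -18*12*(-12/5) = -216*(-12/5) = 2592/5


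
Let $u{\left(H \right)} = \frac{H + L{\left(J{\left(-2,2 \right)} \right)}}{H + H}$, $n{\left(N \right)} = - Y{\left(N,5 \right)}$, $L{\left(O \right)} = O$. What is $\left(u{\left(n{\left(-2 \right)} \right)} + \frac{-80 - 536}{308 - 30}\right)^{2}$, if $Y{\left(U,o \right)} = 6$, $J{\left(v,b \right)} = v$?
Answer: $\frac{417316}{173889} \approx 2.3999$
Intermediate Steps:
$n{\left(N \right)} = -6$ ($n{\left(N \right)} = \left(-1\right) 6 = -6$)
$u{\left(H \right)} = \frac{-2 + H}{2 H}$ ($u{\left(H \right)} = \frac{H - 2}{H + H} = \frac{-2 + H}{2 H}$)
$\left(u{\left(n{\left(-2 \right)} \right)} + \frac{-80 - 536}{308 - 30}\right)^{2} = \left(\frac{-2 - 6}{2 \left(-6\right)} + \frac{-80 - 536}{308 - 30}\right)^{2} = \left(\frac{1}{2} \left(- \frac{1}{6}\right) \left(-8\right) - \frac{616}{278}\right)^{2} = \left(\frac{2}{3} - \frac{308}{139}\right)^{2} = \left(- \frac{646}{417}\right)^{2} = \frac{417316}{173889}$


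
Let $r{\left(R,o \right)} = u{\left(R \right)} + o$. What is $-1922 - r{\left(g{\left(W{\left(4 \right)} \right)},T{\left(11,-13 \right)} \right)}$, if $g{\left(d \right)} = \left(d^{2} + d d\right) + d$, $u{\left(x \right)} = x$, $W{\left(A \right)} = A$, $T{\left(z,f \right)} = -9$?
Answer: $-1949$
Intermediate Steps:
$g{\left(d \right)} = d + 2 d^{2}$ ($g{\left(d \right)} = \left(d^{2} + d^{2}\right) + d = 2 d^{2} + d = d + 2 d^{2}$)
$r{\left(R,o \right)} = R + o$
$-1922 - r{\left(g{\left(W{\left(4 \right)} \right)},T{\left(11,-13 \right)} \right)} = -1922 - \left(4 \left(1 + 2 \cdot 4\right) - 9\right) = -1922 - \left(4 \left(1 + 8\right) - 9\right) = -1922 - \left(4 \cdot 9 - 9\right) = -1922 - \left(36 - 9\right) = -1922 - 27 = -1949$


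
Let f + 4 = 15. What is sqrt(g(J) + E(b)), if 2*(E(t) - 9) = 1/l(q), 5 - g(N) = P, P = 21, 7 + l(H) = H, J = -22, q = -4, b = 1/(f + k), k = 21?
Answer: I*sqrt(3410)/22 ≈ 2.6543*I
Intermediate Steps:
f = 11 (f = -4 + 15 = 11)
b = 1/32 (b = 1/(11 + 21) = 1/32 ≈ 0.031250)
l(H) = -7 + H
g(N) = -16 (g(N) = 5 - 1*21 = 5 - 21 = -16)
E(t) = 197/22 (E(t) = 9 + 1/(2*(-7 - 4)) = 9 + (1/2)/(-11) = 9 + (1/2)*(-1/11) = 9 - 1/22 = 197/22)
sqrt(g(J) + E(b)) = sqrt(-16 + 197/22) = sqrt(-155/22) = I*sqrt(3410)/22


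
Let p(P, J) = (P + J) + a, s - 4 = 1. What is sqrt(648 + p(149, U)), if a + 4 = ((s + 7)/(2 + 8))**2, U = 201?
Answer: sqrt(24886)/5 ≈ 31.551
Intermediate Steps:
s = 5 (s = 4 + 1 = 5)
a = -64/25 (a = -4 + ((5 + 7)/(2 + 8))**2 = -4 + (12/10)**2 = -4 + (12*(1/10))**2 = -4 + (6/5)**2 = -4 + 36/25 = -64/25 ≈ -2.5600)
p(P, J) = -64/25 + J + P (p(P, J) = (P + J) - 64/25 = (J + P) - 64/25 = -64/25 + J + P)
sqrt(648 + p(149, U)) = sqrt(648 + (-64/25 + 201 + 149)) = sqrt(648 + 8686/25) = sqrt(24886/25) = sqrt(24886)/5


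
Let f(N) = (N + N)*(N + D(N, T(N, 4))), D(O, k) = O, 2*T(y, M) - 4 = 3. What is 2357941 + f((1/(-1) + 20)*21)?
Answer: 2994745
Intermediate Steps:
T(y, M) = 7/2 (T(y, M) = 2 + (1/2)*3 = 2 + 3/2 = 7/2)
f(N) = 4*N**2 (f(N) = (N + N)*(N + N) = (2*N)*(2*N) = 4*N**2)
2357941 + f((1/(-1) + 20)*21) = 2357941 + 4*((1/(-1) + 20)*21)**2 = 2357941 + 4*((-1 + 20)*21)**2 = 2357941 + 4*(19*21)**2 = 2357941 + 4*399**2 = 2357941 + 4*159201 = 2357941 + 636804 = 2994745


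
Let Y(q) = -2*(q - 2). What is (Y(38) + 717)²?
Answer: 416025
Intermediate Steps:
Y(q) = 4 - 2*q (Y(q) = -2*(-2 + q) = 4 - 2*q)
(Y(38) + 717)² = ((4 - 2*38) + 717)² = ((4 - 76) + 717)² = (-72 + 717)² = 645² = 416025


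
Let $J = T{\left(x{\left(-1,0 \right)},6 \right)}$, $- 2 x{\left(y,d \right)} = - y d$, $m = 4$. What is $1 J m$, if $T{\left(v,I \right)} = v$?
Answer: $0$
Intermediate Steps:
$x{\left(y,d \right)} = \frac{d y}{2}$ ($x{\left(y,d \right)} = - \frac{- y d}{2} = - \frac{\left(-1\right) d y}{2} = \frac{d y}{2}$)
$J = 0$ ($J = \frac{1}{2} \cdot 0 \left(-1\right) = 0$)
$1 J m = 1 \cdot 0 \cdot 4 = 0 \cdot 4 = 0$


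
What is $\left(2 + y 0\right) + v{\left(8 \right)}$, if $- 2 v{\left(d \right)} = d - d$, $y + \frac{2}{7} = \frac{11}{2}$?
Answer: $2$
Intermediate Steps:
$y = \frac{73}{14}$ ($y = - \frac{2}{7} + \frac{11}{2} = \frac{73}{14} \approx 5.2143$)
$v{\left(d \right)} = 0$ ($v{\left(d \right)} = - \frac{d - d}{2} = \left(- \frac{1}{2}\right) 0 = 0$)
$\left(2 + y 0\right) + v{\left(8 \right)} = \left(2 + \frac{73}{14} \cdot 0\right) + 0 = \left(2 + 0\right) + 0 = 2 + 0 = 2$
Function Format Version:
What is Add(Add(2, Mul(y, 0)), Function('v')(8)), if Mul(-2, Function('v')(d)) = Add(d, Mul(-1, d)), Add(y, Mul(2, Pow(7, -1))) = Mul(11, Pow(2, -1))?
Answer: 2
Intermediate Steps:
y = Rational(73, 14) (y = Add(Rational(-2, 7), Mul(11, Pow(2, -1))) = Add(Rational(-2, 7), Mul(11, Rational(1, 2))) = Add(Rational(-2, 7), Rational(11, 2)) = Rational(73, 14) ≈ 5.2143)
Function('v')(d) = 0 (Function('v')(d) = Mul(Rational(-1, 2), Add(d, Mul(-1, d))) = Mul(Rational(-1, 2), 0) = 0)
Add(Add(2, Mul(y, 0)), Function('v')(8)) = Add(Add(2, Mul(Rational(73, 14), 0)), 0) = Add(Add(2, 0), 0) = Add(2, 0) = 2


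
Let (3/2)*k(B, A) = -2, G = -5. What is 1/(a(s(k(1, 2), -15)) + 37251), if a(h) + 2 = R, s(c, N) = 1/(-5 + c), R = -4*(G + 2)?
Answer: 1/37261 ≈ 2.6838e-5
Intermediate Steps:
k(B, A) = -4/3 (k(B, A) = (2/3)*(-2) = -4/3)
R = 12 (R = -4*(-5 + 2) = -4*(-3) = 12)
a(h) = 10 (a(h) = -2 + 12 = 10)
1/(a(s(k(1, 2), -15)) + 37251) = 1/(10 + 37251) = 1/37261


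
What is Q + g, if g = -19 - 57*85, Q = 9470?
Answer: 4606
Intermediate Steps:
g = -4864 (g = -19 - 4845 = -4864)
Q + g = 9470 - 4864 = 4606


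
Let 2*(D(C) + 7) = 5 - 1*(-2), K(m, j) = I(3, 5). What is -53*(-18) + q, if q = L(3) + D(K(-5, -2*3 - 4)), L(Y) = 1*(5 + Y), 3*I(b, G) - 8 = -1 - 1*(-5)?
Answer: 1917/2 ≈ 958.50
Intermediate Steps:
I(b, G) = 4 (I(b, G) = 8/3 + (-1 - 1*(-5))/3 = 8/3 + (-1 + 5)/3 = 8/3 + (1/3)*4 = 8/3 + 4/3 = 4)
K(m, j) = 4
L(Y) = 5 + Y
D(C) = -7/2 (D(C) = -7 + (5 - 1*(-2))/2 = -7 + (5 + 2)/2 = -7 + (1/2)*7 = -7 + 7/2 = -7/2)
q = 9/2 (q = (5 + 3) - 7/2 = 8 - 7/2 = 9/2 ≈ 4.5000)
-53*(-18) + q = -53*(-18) + 9/2 = 954 + 9/2 = 1917/2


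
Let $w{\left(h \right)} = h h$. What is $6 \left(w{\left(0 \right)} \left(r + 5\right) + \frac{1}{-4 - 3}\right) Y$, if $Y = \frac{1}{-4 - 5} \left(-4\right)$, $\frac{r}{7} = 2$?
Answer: $- \frac{8}{21} \approx -0.38095$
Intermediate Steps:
$r = 14$ ($r = 7 \cdot 2 = 14$)
$w{\left(h \right)} = h^{2}$
$Y = \frac{4}{9}$ ($Y = \frac{1}{-9} \left(-4\right) = \left(- \frac{1}{9}\right) \left(-4\right) = \frac{4}{9} \approx 0.44444$)
$6 \left(w{\left(0 \right)} \left(r + 5\right) + \frac{1}{-4 - 3}\right) Y = 6 \left(0^{2} \left(14 + 5\right) + \frac{1}{-4 - 3}\right) \frac{4}{9} = 6 \left(0 \cdot 19 + \frac{1}{-7}\right) \frac{4}{9} = 6 \left(0 - \frac{1}{7}\right) \frac{4}{9} = 6 \left(- \frac{1}{7}\right) \frac{4}{9} = \left(- \frac{6}{7}\right) \frac{4}{9} = - \frac{8}{21}$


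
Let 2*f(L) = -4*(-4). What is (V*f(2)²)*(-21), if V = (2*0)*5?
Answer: 0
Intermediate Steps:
V = 0 (V = 0*5 = 0)
f(L) = 8 (f(L) = (-4*(-4))/2 = (½)*16 = 8)
(V*f(2)²)*(-21) = (0*8²)*(-21) = (0*64)*(-21) = 0*(-21) = 0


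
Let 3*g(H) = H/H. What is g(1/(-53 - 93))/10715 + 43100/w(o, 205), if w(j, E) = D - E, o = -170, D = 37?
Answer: -115454111/450030 ≈ -256.55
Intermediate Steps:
g(H) = 1/3 (g(H) = (H/H)/3 = (1/3)*1 = 1/3)
w(j, E) = 37 - E
g(1/(-53 - 93))/10715 + 43100/w(o, 205) = (1/3)/10715 + 43100/(37 - 1*205) = (1/3)*(1/10715) + 43100/(37 - 205) = 1/32145 + 43100/(-168) = 1/32145 + 43100*(-1/168) = 1/32145 - 10775/42 = -115454111/450030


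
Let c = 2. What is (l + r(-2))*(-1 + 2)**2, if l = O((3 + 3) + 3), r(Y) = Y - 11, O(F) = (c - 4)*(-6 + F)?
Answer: -19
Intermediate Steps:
O(F) = 12 - 2*F (O(F) = (2 - 4)*(-6 + F) = -2*(-6 + F) = 12 - 2*F)
r(Y) = -11 + Y
l = -6 (l = 12 - 2*((3 + 3) + 3) = 12 - 2*(6 + 3) = 12 - 2*9 = 12 - 18 = -6)
(l + r(-2))*(-1 + 2)**2 = (-6 + (-11 - 2))*(-1 + 2)**2 = (-6 - 13)*1**2 = -19*1 = -19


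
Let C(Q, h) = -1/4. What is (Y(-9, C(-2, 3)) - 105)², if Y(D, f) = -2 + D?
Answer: 13456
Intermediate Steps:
C(Q, h) = -¼ (C(Q, h) = -1*¼ = -¼)
(Y(-9, C(-2, 3)) - 105)² = ((-2 - 9) - 105)² = (-11 - 105)² = (-116)² = 13456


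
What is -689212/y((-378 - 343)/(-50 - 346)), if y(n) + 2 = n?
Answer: 272927952/71 ≈ 3.8441e+6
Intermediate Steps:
y(n) = -2 + n
-689212/y((-378 - 343)/(-50 - 346)) = -689212/(-2 + (-378 - 343)/(-50 - 346)) = -689212/(-2 - 721/(-396)) = -689212/(-2 - 721*(-1/396)) = -689212/(-2 + 721/396) = -689212/(-71/396) = -689212*(-396/71) = 272927952/71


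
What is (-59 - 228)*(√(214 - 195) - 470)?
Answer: 134890 - 287*√19 ≈ 1.3364e+5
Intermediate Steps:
(-59 - 228)*(√(214 - 195) - 470) = -287*(√19 - 470) = -287*(-470 + √19) = 134890 - 287*√19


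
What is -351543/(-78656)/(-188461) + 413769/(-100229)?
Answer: -6133576590103251/1485753443347264 ≈ -4.1283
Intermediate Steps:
-351543/(-78656)/(-188461) + 413769/(-100229) = -351543*(-1/78656)*(-1/188461) + 413769*(-1/100229) = (351543/78656)*(-1/188461) - 413769/100229 = -351543/14823588416 - 413769/100229 = -6133576590103251/1485753443347264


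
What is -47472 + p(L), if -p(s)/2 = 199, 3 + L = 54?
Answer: -47870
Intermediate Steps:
L = 51 (L = -3 + 54 = 51)
p(s) = -398 (p(s) = -2*199 = -398)
-47472 + p(L) = -47472 - 398 = -47870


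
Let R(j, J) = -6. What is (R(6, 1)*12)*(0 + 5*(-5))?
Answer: 1800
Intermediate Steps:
(R(6, 1)*12)*(0 + 5*(-5)) = (-6*12)*(0 + 5*(-5)) = -72*(0 - 25) = -72*(-25) = 1800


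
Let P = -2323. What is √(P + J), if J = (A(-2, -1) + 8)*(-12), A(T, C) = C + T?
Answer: I*√2383 ≈ 48.816*I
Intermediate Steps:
J = -60 (J = ((-1 - 2) + 8)*(-12) = (-3 + 8)*(-12) = 5*(-12) = -60)
√(P + J) = √(-2323 - 60) = √(-2383) = I*√2383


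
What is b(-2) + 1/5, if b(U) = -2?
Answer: -9/5 ≈ -1.8000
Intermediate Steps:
b(-2) + 1/5 = -2 + 1/5 = -2 + ⅕ = -9/5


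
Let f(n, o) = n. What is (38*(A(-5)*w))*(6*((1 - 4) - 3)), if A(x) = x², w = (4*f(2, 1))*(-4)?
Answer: 1094400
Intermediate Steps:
w = -32 (w = (4*2)*(-4) = 8*(-4) = -32)
(38*(A(-5)*w))*(6*((1 - 4) - 3)) = (38*((-5)²*(-32)))*(6*((1 - 4) - 3)) = (38*(25*(-32)))*(6*(-3 - 3)) = (38*(-800))*(6*(-6)) = -30400*(-36) = 1094400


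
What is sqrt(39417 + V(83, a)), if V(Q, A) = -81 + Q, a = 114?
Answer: sqrt(39419) ≈ 198.54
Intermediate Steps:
sqrt(39417 + V(83, a)) = sqrt(39417 + (-81 + 83)) = sqrt(39417 + 2) = sqrt(39419)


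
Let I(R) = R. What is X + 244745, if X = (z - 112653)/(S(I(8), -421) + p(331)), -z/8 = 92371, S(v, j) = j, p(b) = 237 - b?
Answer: 126895296/515 ≈ 2.4640e+5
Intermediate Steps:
z = -738968 (z = -8*92371 = -738968)
X = 851621/515 (X = (-738968 - 112653)/(-421 + (237 - 1*331)) = -851621/(-421 + (237 - 331)) = -851621/(-421 - 94) = -851621/(-515) = -851621*(-1/515) = 851621/515 ≈ 1653.6)
X + 244745 = 851621/515 + 244745 = 126895296/515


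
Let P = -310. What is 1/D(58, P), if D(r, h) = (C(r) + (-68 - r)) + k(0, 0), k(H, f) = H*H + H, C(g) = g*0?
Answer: -1/126 ≈ -0.0079365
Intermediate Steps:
C(g) = 0
k(H, f) = H + H**2 (k(H, f) = H**2 + H = H + H**2)
D(r, h) = -68 - r (D(r, h) = (0 + (-68 - r)) + 0*(1 + 0) = (-68 - r) + 0*1 = (-68 - r) + 0 = -68 - r)
1/D(58, P) = 1/(-68 - 1*58) = 1/(-68 - 58) = 1/(-126) = -1/126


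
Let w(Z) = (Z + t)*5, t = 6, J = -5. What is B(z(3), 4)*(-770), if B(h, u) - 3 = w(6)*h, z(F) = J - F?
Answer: 367290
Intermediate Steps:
w(Z) = 30 + 5*Z (w(Z) = (Z + 6)*5 = (6 + Z)*5 = 30 + 5*Z)
z(F) = -5 - F
B(h, u) = 3 + 60*h (B(h, u) = 3 + (30 + 5*6)*h = 3 + (30 + 30)*h = 3 + 60*h)
B(z(3), 4)*(-770) = (3 + 60*(-5 - 1*3))*(-770) = (3 + 60*(-5 - 3))*(-770) = (3 + 60*(-8))*(-770) = (3 - 480)*(-770) = -477*(-770) = 367290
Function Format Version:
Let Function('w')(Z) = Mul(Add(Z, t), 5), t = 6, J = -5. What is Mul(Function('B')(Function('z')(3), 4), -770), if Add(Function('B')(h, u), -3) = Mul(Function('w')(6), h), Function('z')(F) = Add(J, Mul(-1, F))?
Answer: 367290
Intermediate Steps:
Function('w')(Z) = Add(30, Mul(5, Z)) (Function('w')(Z) = Mul(Add(Z, 6), 5) = Mul(Add(6, Z), 5) = Add(30, Mul(5, Z)))
Function('z')(F) = Add(-5, Mul(-1, F))
Function('B')(h, u) = Add(3, Mul(60, h)) (Function('B')(h, u) = Add(3, Mul(Add(30, Mul(5, 6)), h)) = Add(3, Mul(Add(30, 30), h)) = Add(3, Mul(60, h)))
Mul(Function('B')(Function('z')(3), 4), -770) = Mul(Add(3, Mul(60, Add(-5, Mul(-1, 3)))), -770) = Mul(Add(3, Mul(60, Add(-5, -3))), -770) = Mul(Add(3, Mul(60, -8)), -770) = Mul(Add(3, -480), -770) = Mul(-477, -770) = 367290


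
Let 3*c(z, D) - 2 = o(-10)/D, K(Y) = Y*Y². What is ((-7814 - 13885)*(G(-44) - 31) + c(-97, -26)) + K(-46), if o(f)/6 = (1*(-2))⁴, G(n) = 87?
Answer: -51186742/39 ≈ -1.3125e+6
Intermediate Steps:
o(f) = 96 (o(f) = 6*(1*(-2))⁴ = 6*(-2)⁴ = 6*16 = 96)
K(Y) = Y³
c(z, D) = ⅔ + 32/D (c(z, D) = ⅔ + (96/D)/3 = ⅔ + 32/D)
((-7814 - 13885)*(G(-44) - 31) + c(-97, -26)) + K(-46) = ((-7814 - 13885)*(87 - 31) + (⅔ + 32/(-26))) + (-46)³ = (-21699*56 + (⅔ + 32*(-1/26))) - 97336 = (-1215144 + (⅔ - 16/13)) - 97336 = (-1215144 - 22/39) - 97336 = -47390638/39 - 97336 = -51186742/39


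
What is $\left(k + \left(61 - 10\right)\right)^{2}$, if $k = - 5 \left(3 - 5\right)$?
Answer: $3721$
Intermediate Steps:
$k = 10$ ($k = \left(-5\right) \left(-2\right) = 10$)
$\left(k + \left(61 - 10\right)\right)^{2} = \left(10 + \left(61 - 10\right)\right)^{2} = \left(10 + 51\right)^{2} = 61^{2} = 3721$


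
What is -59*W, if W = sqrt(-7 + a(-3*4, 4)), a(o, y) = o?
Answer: -59*I*sqrt(19) ≈ -257.17*I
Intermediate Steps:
W = I*sqrt(19) (W = sqrt(-7 - 3*4) = sqrt(-7 - 12) = sqrt(-19) = I*sqrt(19) ≈ 4.3589*I)
-59*W = -59*I*sqrt(19)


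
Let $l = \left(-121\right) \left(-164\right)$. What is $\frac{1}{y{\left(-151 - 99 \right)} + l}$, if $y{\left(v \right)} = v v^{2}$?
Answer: $- \frac{1}{15605156} \approx -6.4081 \cdot 10^{-8}$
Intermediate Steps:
$l = 19844$
$y{\left(v \right)} = v^{3}$
$\frac{1}{y{\left(-151 - 99 \right)} + l} = \frac{1}{\left(-151 - 99\right)^{3} + 19844} = \frac{1}{\left(-250\right)^{3} + 19844} = \frac{1}{-15625000 + 19844} = \frac{1}{-15605156} = - \frac{1}{15605156}$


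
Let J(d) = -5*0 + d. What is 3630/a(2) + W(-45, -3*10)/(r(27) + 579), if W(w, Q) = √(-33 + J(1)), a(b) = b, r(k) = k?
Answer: 1815 + 2*I*√2/303 ≈ 1815.0 + 0.0093347*I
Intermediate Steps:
J(d) = d (J(d) = 0 + d = d)
W(w, Q) = 4*I*√2 (W(w, Q) = √(-33 + 1) = √(-32) = 4*I*√2)
3630/a(2) + W(-45, -3*10)/(r(27) + 579) = 3630/2 + (4*I*√2)/(27 + 579) = 3630*(½) + (4*I*√2)/606 = 1815 + (4*I*√2)*(1/606) = 1815 + 2*I*√2/303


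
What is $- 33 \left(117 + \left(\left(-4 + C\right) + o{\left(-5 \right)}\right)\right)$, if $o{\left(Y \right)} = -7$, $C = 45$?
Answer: $-4983$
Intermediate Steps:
$- 33 \left(117 + \left(\left(-4 + C\right) + o{\left(-5 \right)}\right)\right) = - 33 \left(117 + \left(\left(-4 + 45\right) - 7\right)\right) = - 33 \left(117 + \left(41 - 7\right)\right) = - 33 \left(117 + 34\right) = \left(-33\right) 151 = -4983$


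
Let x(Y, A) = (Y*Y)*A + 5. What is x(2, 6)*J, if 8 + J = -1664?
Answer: -48488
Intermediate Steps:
J = -1672 (J = -8 - 1664 = -1672)
x(Y, A) = 5 + A*Y**2 (x(Y, A) = Y**2*A + 5 = A*Y**2 + 5 = 5 + A*Y**2)
x(2, 6)*J = (5 + 6*2**2)*(-1672) = (5 + 6*4)*(-1672) = (5 + 24)*(-1672) = 29*(-1672) = -48488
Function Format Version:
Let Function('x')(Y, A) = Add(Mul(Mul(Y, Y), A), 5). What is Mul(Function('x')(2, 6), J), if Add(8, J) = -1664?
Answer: -48488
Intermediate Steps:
J = -1672 (J = Add(-8, -1664) = -1672)
Function('x')(Y, A) = Add(5, Mul(A, Pow(Y, 2))) (Function('x')(Y, A) = Add(Mul(Pow(Y, 2), A), 5) = Add(Mul(A, Pow(Y, 2)), 5) = Add(5, Mul(A, Pow(Y, 2))))
Mul(Function('x')(2, 6), J) = Mul(Add(5, Mul(6, Pow(2, 2))), -1672) = Mul(Add(5, Mul(6, 4)), -1672) = Mul(Add(5, 24), -1672) = Mul(29, -1672) = -48488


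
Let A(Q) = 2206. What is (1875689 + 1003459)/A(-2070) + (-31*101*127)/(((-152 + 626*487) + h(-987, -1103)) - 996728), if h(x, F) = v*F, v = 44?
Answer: 1066515119311/816826650 ≈ 1305.7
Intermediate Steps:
h(x, F) = 44*F
(1875689 + 1003459)/A(-2070) + (-31*101*127)/(((-152 + 626*487) + h(-987, -1103)) - 996728) = (1875689 + 1003459)/2206 + (-31*101*127)/(((-152 + 626*487) + 44*(-1103)) - 996728) = 2879148*(1/2206) + (-3131*127)/(((-152 + 304862) - 48532) - 996728) = 1439574/1103 - 397637/((304710 - 48532) - 996728) = 1439574/1103 - 397637/(256178 - 996728) = 1439574/1103 - 397637/(-740550) = 1439574/1103 - 397637*(-1/740550) = 1439574/1103 + 397637/740550 = 1066515119311/816826650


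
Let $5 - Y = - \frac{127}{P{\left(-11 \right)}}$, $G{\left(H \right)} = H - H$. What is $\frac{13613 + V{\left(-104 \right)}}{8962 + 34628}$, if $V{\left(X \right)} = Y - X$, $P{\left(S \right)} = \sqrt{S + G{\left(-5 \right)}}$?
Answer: $\frac{2287}{7265} - \frac{127 i \sqrt{11}}{479490} \approx 0.3148 - 0.00087846 i$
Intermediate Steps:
$G{\left(H \right)} = 0$
$P{\left(S \right)} = \sqrt{S}$ ($P{\left(S \right)} = \sqrt{S + 0} = \sqrt{S}$)
$Y = 5 - \frac{127 i \sqrt{11}}{11}$ ($Y = 5 - - \frac{127}{\sqrt{-11}} = 5 - - \frac{127}{i \sqrt{11}} = 5 - - 127 \left(- \frac{i \sqrt{11}}{11}\right) = 5 - \frac{127 i \sqrt{11}}{11} \approx 5.0 - 38.292 i$)
$V{\left(X \right)} = 5 - X - \frac{127 i \sqrt{11}}{11}$ ($V{\left(X \right)} = \left(5 - \frac{127 i \sqrt{11}}{11}\right) - X = 5 - X - \frac{127 i \sqrt{11}}{11}$)
$\frac{13613 + V{\left(-104 \right)}}{8962 + 34628} = \frac{13613 - \left(-109 + \frac{127 i \sqrt{11}}{11}\right)}{8962 + 34628} = \frac{13613 + \left(5 + 104 - \frac{127 i \sqrt{11}}{11}\right)}{43590} = \left(13613 + \left(109 - \frac{127 i \sqrt{11}}{11}\right)\right) \frac{1}{43590} = \left(13722 - \frac{127 i \sqrt{11}}{11}\right) \frac{1}{43590} = \frac{2287}{7265} - \frac{127 i \sqrt{11}}{479490}$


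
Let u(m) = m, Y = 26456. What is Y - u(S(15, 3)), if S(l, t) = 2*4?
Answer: 26448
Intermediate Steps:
S(l, t) = 8
Y - u(S(15, 3)) = 26456 - 1*8 = 26456 - 8 = 26448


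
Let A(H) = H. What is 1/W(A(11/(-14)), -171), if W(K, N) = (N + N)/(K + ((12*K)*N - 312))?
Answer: -2599/684 ≈ -3.7997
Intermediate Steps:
W(K, N) = 2*N/(-312 + K + 12*K*N) (W(K, N) = (2*N)/(K + (12*K*N - 312)) = (2*N)/(K + (-312 + 12*K*N)) = (2*N)/(-312 + K + 12*K*N) = 2*N/(-312 + K + 12*K*N))
1/W(A(11/(-14)), -171) = 1/(2*(-171)/(-312 + 11/(-14) + 12*(11/(-14))*(-171))) = 1/(2*(-171)/(-312 + 11*(-1/14) + 12*(11*(-1/14))*(-171))) = 1/(2*(-171)/(-312 - 11/14 + 12*(-11/14)*(-171))) = 1/(2*(-171)/(-312 - 11/14 + 11286/7)) = 1/(2*(-171)/(2599/2)) = 1/(2*(-171)*(2/2599)) = 1/(-684/2599) = -2599/684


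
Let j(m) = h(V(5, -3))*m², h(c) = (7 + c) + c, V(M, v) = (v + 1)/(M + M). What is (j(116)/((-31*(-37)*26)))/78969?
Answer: 6728/178410115 ≈ 3.7711e-5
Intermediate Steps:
V(M, v) = (1 + v)/(2*M) (V(M, v) = (1 + v)/((2*M)) = (1 + v)*(1/(2*M)) = (1 + v)/(2*M))
h(c) = 7 + 2*c
j(m) = 33*m²/5 (j(m) = (7 + 2*((½)*(1 - 3)/5))*m² = (7 + 2*((½)*(⅕)*(-2)))*m² = (7 + 2*(-⅕))*m² = (7 - ⅖)*m² = 33*m²/5)
(j(116)/((-31*(-37)*26)))/78969 = (((33/5)*116²)/((-31*(-37)*26)))/78969 = (((33/5)*13456)/((1147*26)))*(1/78969) = ((444048/5)/29822)*(1/78969) = ((444048/5)*(1/29822))*(1/78969) = (222024/74555)*(1/78969) = 6728/178410115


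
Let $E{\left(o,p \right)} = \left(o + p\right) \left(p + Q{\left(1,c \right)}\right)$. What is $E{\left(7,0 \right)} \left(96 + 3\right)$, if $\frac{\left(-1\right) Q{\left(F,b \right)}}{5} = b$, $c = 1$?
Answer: $-3465$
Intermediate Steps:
$Q{\left(F,b \right)} = - 5 b$
$E{\left(o,p \right)} = \left(-5 + p\right) \left(o + p\right)$ ($E{\left(o,p \right)} = \left(o + p\right) \left(p - 5\right) = \left(o + p\right) \left(-5 + p\right) = \left(-5 + p\right) \left(o + p\right)$)
$E{\left(7,0 \right)} \left(96 + 3\right) = \left(0^{2} - 35 - 0 + 7 \cdot 0\right) \left(96 + 3\right) = \left(0 - 35 + 0 + 0\right) 99 = \left(-35\right) 99 = -3465$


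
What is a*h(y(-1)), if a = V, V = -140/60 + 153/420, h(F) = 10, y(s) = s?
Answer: -827/42 ≈ -19.690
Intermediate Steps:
V = -827/420 (V = -140*1/60 + 153*(1/420) = -7/3 + 51/140 = -827/420 ≈ -1.9690)
a = -827/420 ≈ -1.9690
a*h(y(-1)) = -827/420*10 = -827/42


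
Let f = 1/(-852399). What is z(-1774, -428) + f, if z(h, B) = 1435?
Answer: 1223192564/852399 ≈ 1435.0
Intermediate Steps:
f = -1/852399 ≈ -1.1732e-6
z(-1774, -428) + f = 1435 - 1/852399 = 1223192564/852399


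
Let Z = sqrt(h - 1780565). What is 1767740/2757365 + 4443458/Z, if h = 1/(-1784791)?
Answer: 27196/42421 - 2221729*I*sqrt(1417988065485048639)/794484096729 ≈ 0.6411 - 3330.0*I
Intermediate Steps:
h = -1/1784791 ≈ -5.6029e-7
Z = 2*I*sqrt(1417988065485048639)/1784791 (Z = sqrt(-1/1784791 - 1780565) = sqrt(-3177936386916/1784791) = 2*I*sqrt(1417988065485048639)/1784791 ≈ 1334.4*I)
1767740/2757365 + 4443458/Z = 1767740/2757365 + 4443458/((2*I*sqrt(1417988065485048639)/1784791)) = 1767740*(1/2757365) + 4443458*(-I*sqrt(1417988065485048639)/1588968193458) = 27196/42421 - 2221729*I*sqrt(1417988065485048639)/794484096729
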